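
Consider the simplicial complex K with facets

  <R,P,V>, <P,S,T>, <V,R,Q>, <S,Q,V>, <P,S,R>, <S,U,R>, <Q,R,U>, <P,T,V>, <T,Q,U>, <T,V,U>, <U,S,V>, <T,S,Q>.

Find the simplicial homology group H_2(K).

Take the total order P < Q < R < S < T < U < V on the vertex set. Then K (dimension 2) consists of the simplices:

  0-simplices (7): P, Q, R, S, T, U, V
  1-simplices (18): PR, PS, PT, PV, QR, QS, QT, QU, QV, RS, RU, RV, ST, SU, SV, TU, TV, UV
  2-simplices (12): PRS, PRV, PST, PTV, QRU, QRV, QST, QSV, QTU, RSU, SUV, TUV

Hence C_0 ≅ Z^7, C_1 ≅ Z^18, C_2 ≅ Z^12.

The boundary map ∂_1: C_1 → C_0 maps an edge to its endpoints' difference, ∂[p,q] = q − p. For instance
  ∂PT = T − P.
The resulting 7×18 matrix has rank 6, and its Smith normal form has invariant factors (1,1,1,1,1,1).

The boundary map ∂_2: C_2 → C_1 acts by ∂[p,q,r] = [q,r] − [p,r] + [p,q]. For instance
  ∂PTV = TV − PV + PT,
  ∂TUV = UV − TV + TU.
The 18×12 boundary matrix has rank 12 and Smith normal form diag(1,1,1,1,1,1,1,1,1,1,1,2).

Reading off H_k = ker ∂_k / im ∂_{k+1}:

  H_2: rank ker ∂_2 − rank ∂_3 = (12 − 12) − 0 = 0, and there is no ∂_3, so H_2 ≅ 0.

(K is a triangulation of the real projective plane RP^2.)

H_2 = 0.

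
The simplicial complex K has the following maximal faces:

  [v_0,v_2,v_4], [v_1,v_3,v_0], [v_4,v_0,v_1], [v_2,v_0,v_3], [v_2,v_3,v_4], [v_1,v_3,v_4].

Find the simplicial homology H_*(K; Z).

H_0 = Z,  H_1 = 0,  H_2 = Z.

Take the total order v_0 < v_1 < v_2 < v_3 < v_4 on the vertex set. Then K (dimension 2) consists of the simplices:

  0-simplices (5): [v_0], [v_1], [v_2], [v_3], [v_4]
  1-simplices (9): [v_0,v_1], [v_0,v_2], [v_0,v_3], [v_0,v_4], [v_1,v_3], [v_1,v_4], [v_2,v_3], [v_2,v_4], [v_3,v_4]
  2-simplices (6): [v_0,v_1,v_3], [v_0,v_1,v_4], [v_0,v_2,v_3], [v_0,v_2,v_4], [v_1,v_3,v_4], [v_2,v_3,v_4]

giving chain groups C_0 ≅ Z^5, C_1 ≅ Z^9, C_2 ≅ Z^6.

∂_1: C_1 → C_0 is given by ∂[p,q] = [q] − [p].
The resulting 5×9 matrix has rank 4, and its Smith normal form has invariant factors (1,1,1,1).

∂_2: C_2 → C_1 sends each 2-simplex [p,q,r] to [q,r] − [p,r] + [p,q]. For instance
  ∂[v_0,v_1,v_3] = [v_1,v_3] − [v_0,v_3] + [v_0,v_1],
  ∂[v_0,v_1,v_4] = [v_1,v_4] − [v_0,v_4] + [v_0,v_1].
This gives a 9×6 integer matrix of rank 5; reducing to Smith normal form yields diagonal entries (1,1,1,1,1).

Now H_k = ker ∂_k / im ∂_{k+1}, so:

  H_0: rank C_0 − rank ∂_1 = 5 − 4 = 1, and the invariant factors of ∂_1 are all 1, so H_0 ≅ Z.
  H_1: rank ker ∂_1 − rank ∂_2 = (9 − 4) − 5 = 0, and the invariant factors of ∂_2 are all 1, so H_1 ≅ 0.
  H_2: rank ker ∂_2 − rank ∂_3 = (6 − 5) − 0 = 1, and there is no ∂_3, so H_2 ≅ Z.

(K is a triangulation of the 2-sphere S^2.)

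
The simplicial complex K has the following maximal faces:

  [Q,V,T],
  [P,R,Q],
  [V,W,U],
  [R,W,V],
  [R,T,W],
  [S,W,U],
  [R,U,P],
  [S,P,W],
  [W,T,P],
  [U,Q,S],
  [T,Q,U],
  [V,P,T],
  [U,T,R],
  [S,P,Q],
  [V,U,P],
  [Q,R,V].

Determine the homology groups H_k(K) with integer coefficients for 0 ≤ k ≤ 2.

K has 8 vertices, 24 edges, 16 triangles.
rank ∂_0 = 0, rank ∂_1 = 7 ⇒ b_0 = 8 − 0 − 7 = 1; all invariant factors of ∂_1 are 1 so no torsion. So H_0 ≅ Z.
rank ∂_1 = 7, rank ∂_2 = 15 ⇒ b_1 = 24 − 7 − 15 = 2; all invariant factors of ∂_2 are 1 so no torsion. So H_1 ≅ Z^2.
rank ∂_2 = 15, rank ∂_3 = 0 ⇒ b_2 = 16 − 15 − 0 = 1. So H_2 ≅ Z.

H_0 = Z,  H_1 = Z^2,  H_2 = Z.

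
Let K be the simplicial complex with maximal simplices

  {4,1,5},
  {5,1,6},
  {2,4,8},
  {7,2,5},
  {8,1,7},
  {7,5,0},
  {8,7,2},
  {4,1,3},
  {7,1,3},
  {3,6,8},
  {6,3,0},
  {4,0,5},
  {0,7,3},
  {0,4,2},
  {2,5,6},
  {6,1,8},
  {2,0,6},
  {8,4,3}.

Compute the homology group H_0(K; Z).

K has 9 vertices, 27 edges, 18 triangles.
rank ∂_0 = 0, rank ∂_1 = 8 ⇒ b_0 = 9 − 0 − 8 = 1; all invariant factors of ∂_1 are 1 so no torsion. So H_0 = Z.

H_0 = Z.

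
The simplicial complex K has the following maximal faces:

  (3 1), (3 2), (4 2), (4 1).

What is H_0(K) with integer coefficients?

H_0 ≅ Z.

Order the vertices as 1 < 2 < 3 < 4. Listing each simplex with vertices in this order, K has dimension 1 with simplices:

  0-simplices (4): [1], [2], [3], [4]
  1-simplices (4): [1,3], [1,4], [2,3], [2,4]

so the chain groups are C_0 ≅ Z^4, C_1 ≅ Z^4.

Boundary ∂_1: C_1 → C_0 maps an edge to its endpoints' difference, ∂[p,q] = q − p. For instance
  ∂[2,3] = [3] − [2].
This gives a 4×4 integer matrix of rank 3; reducing to Smith normal form yields diagonal entries (1,1,1).

Reading off H_k = ker ∂_k / im ∂_{k+1}:

  H_0: rank C_0 − rank ∂_1 = 4 − 3 = 1, and the invariant factors of ∂_1 are all 1, so H_0 ≅ Z.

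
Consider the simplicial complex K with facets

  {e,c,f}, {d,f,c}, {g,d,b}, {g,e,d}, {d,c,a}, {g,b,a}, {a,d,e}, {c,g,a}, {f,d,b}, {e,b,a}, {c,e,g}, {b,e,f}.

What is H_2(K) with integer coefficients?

We work with the vertex ordering a < b < c < d < e < f < g. The simplices of K, each written with vertices in increasing order, are:

  0-simplices (7): a, b, c, d, e, f, g
  1-simplices (18): ab, ac, ad, ae, ag, bd, be, bf, bg, cd, ce, cf, cg, de, df, dg, ef, eg
  2-simplices (12): abe, abg, acd, acg, ade, bdf, bdg, bef, cdf, cef, ceg, deg

Hence C_0 ≅ Z^7, C_1 ≅ Z^18, C_2 ≅ Z^12.

∂_1: C_1 → C_0 maps an edge to its endpoints' difference, ∂[p,q] = q − p. For instance
  ∂ce = e − c.
As a 7×18 matrix over Z this has rank 6, with invariant factors (1,1,1,1,1,1).

∂_2: C_2 → C_1 sends each 2-simplex [p,q,r] to [q,r] − [p,r] + [p,q]. For instance
  ∂abe = be − ae + ab,
  ∂acg = cg − ag + ac.
The 18×12 boundary matrix has rank 12 and Smith normal form diag(1,1,1,1,1,1,1,1,1,1,1,2).

From H_k ≅ ker(∂_k) / im(∂_{k+1}) we obtain:

  H_2: rank ker ∂_2 − rank ∂_3 = (12 − 12) − 0 = 0, and there is no ∂_3, so H_2 = 0.

H_2 ≅ 0.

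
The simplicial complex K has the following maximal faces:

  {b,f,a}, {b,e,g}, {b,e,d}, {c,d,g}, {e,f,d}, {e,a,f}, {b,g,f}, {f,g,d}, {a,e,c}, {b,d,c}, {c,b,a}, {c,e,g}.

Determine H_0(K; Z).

Take the total order a < b < c < d < e < f < g on the vertex set. Then K (dimension 2) consists of the simplices:

  0-simplices (7): a, b, c, d, e, f, g
  1-simplices (18): ab, ac, ae, af, bc, bd, be, bf, bg, cd, ce, cg, de, df, dg, ef, eg, fg
  2-simplices (12): abc, abf, ace, aef, bcd, bde, beg, bfg, cdg, ceg, def, dfg

Hence C_0 ≅ Z^7, C_1 ≅ Z^18, C_2 ≅ Z^12.

∂_1: C_1 → C_0 is given by ∂[p,q] = [q] − [p].
This gives a 7×18 integer matrix of rank 6; reducing to Smith normal form yields diagonal entries (1,1,1,1,1,1).

The boundary map ∂_2: C_2 → C_1 maps a triangle to the signed sum of its edges. For instance
  ∂dfg = fg − dg + df,
  ∂aef = ef − af + ae.
As a 18×12 matrix over Z this has rank 12, with invariant factors (1,1,1,1,1,1,1,1,1,1,1,2).

From H_k ≅ ker(∂_k) / im(∂_{k+1}) we obtain:

  H_0: rank C_0 − rank ∂_1 = 7 − 6 = 1, and the invariant factors of ∂_1 are all 1, so H_0 = Z.

(K is a triangulation of the real projective plane RP^2.)

H_0 ≅ Z.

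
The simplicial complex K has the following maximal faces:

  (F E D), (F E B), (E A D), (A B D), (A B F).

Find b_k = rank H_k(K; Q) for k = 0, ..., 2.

Order the vertices as A < B < D < E < F. Listing each simplex with vertices in this order, K has dimension 2 with simplices:

  0-simplices (5): A, B, D, E, F
  1-simplices (10): AB, AD, AE, AF, BD, BE, BF, DE, DF, EF
  2-simplices (5): ABD, ABF, ADE, BEF, DEF

Hence C_0 ≅ Z^5, C_1 ≅ Z^10, C_2 ≅ Z^5.

∂_1: C_1 → C_0 is given by ∂[p,q] = [q] − [p]. For instance
  ∂BD = D − B.
The resulting 5×10 matrix has rank 4, and its Smith normal form has invariant factors (1,1,1,1).

The boundary map ∂_2: C_2 → C_1 sends each 2-simplex [p,q,r] to [q,r] − [p,r] + [p,q]. For instance
  ∂ABD = BD − AD + AB,
  ∂ABF = BF − AF + AB.
As a 10×5 matrix over Z this has rank 5, with invariant factors (1,1,1,1,1).

Computing H_k = (kernel of ∂_k) / (image of ∂_{k+1}):

  H_0: rank C_0 − rank ∂_1 = 5 − 4 = 1, and the invariant factors of ∂_1 are all 1, so H_0 = Z.
  H_1: rank ker ∂_1 − rank ∂_2 = (10 − 4) − 5 = 1, and the invariant factors of ∂_2 are all 1, so H_1 = Z.
  H_2: rank ker ∂_2 − rank ∂_3 = (5 − 5) − 0 = 0, and there is no ∂_3, so H_2 = 0.

As a check, the Euler characteristic is 5 − 10 + 5 = 0, which agrees with 1 − 1 + 0 = 0.

Hence the Betti numbers are b_0 = 1, b_1 = 1, b_2 = 0.

b_0 = 1, b_1 = 1, b_2 = 0.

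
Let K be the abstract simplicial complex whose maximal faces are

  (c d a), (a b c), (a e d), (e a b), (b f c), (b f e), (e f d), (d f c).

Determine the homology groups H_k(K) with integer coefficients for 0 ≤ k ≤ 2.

H_0 = Z,  H_1 = 0,  H_2 = Z.

We work with the vertex ordering a < b < c < d < e < f. The simplices of K, each written with vertices in increasing order, are:

  0-simplices (6): a, b, c, d, e, f
  1-simplices (12): ab, ac, ad, ae, bc, be, bf, cd, cf, de, df, ef
  2-simplices (8): abc, abe, acd, ade, bcf, bef, cdf, def

Hence C_0 ≅ Z^6, C_1 ≅ Z^12, C_2 ≅ Z^8.

Boundary ∂_1: C_1 → C_0 sends each edge [p,q] (with p < q) to q − p.
As a 6×12 matrix over Z this has rank 5, with invariant factors (1,1,1,1,1).

∂_2: C_2 → C_1 acts by ∂[p,q,r] = [q,r] − [p,r] + [p,q]. For instance
  ∂bef = ef − bf + be,
  ∂def = ef − df + de.
As a 12×8 matrix over Z this has rank 7, with invariant factors (1,1,1,1,1,1,1).

Now H_k = ker ∂_k / im ∂_{k+1}, so:

  H_0: rank C_0 − rank ∂_1 = 6 − 5 = 1, and the invariant factors of ∂_1 are all 1, so H_0 ≅ Z.
  H_1: rank ker ∂_1 − rank ∂_2 = (12 − 5) − 7 = 0, and the invariant factors of ∂_2 are all 1, so H_1 ≅ 0.
  H_2: rank ker ∂_2 − rank ∂_3 = (8 − 7) − 0 = 1, and there is no ∂_3, so H_2 ≅ Z.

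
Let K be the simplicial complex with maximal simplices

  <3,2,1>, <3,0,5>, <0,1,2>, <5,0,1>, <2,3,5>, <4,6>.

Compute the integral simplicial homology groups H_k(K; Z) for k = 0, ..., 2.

Order the vertices as 0 < 1 < 2 < 3 < 4 < 5 < 6. Listing each simplex with vertices in this order, K has dimension 2 with simplices:

  0-simplices (7): [0], [1], [2], [3], [4], [5], [6]
  1-simplices (11): [0,1], [0,2], [0,3], [0,5], [1,2], [1,3], [1,5], [2,3], [2,5], [3,5], [4,6]
  2-simplices (5): [0,1,2], [0,1,5], [0,3,5], [1,2,3], [2,3,5]

so the chain groups are C_0 ≅ Z^7, C_1 ≅ Z^11, C_2 ≅ Z^5.

Boundary ∂_1: C_1 → C_0 is given by ∂[p,q] = [q] − [p].
The 7×11 boundary matrix has rank 5 and Smith normal form diag(1,1,1,1,1).

∂_2: C_2 → C_1 sends each 2-simplex [p,q,r] to [q,r] − [p,r] + [p,q]. For instance
  ∂[0,3,5] = [3,5] − [0,5] + [0,3],
  ∂[1,2,3] = [2,3] − [1,3] + [1,2].
As a 11×5 matrix over Z this has rank 5, with invariant factors (1,1,1,1,1).

Now H_k = ker ∂_k / im ∂_{k+1}, so:

  H_0: rank C_0 − rank ∂_1 = 7 − 5 = 2, and the invariant factors of ∂_1 are all 1, so H_0 ≅ Z^2.
  H_1: rank ker ∂_1 − rank ∂_2 = (11 − 5) − 5 = 1, and the invariant factors of ∂_2 are all 1, so H_1 ≅ Z.
  H_2: rank ker ∂_2 − rank ∂_3 = (5 − 5) − 0 = 0, and there is no ∂_3, so H_2 ≅ 0.

H_0 ≅ Z^2,  H_1 ≅ Z,  H_2 = 0.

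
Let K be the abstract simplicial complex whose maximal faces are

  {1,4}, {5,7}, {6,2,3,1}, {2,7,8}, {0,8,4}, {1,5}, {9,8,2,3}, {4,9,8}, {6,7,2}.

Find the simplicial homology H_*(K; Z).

H_0 ≅ Z,  H_1 ≅ Z^2,  H_2 = 0,  H_3 = 0.

Take the total order 0 < 1 < 2 < 3 < 4 < 5 < 6 < 7 < 8 < 9 on the vertex set. Then K (dimension 3) consists of the simplices:

  0-simplices (10): [0], [1], [2], [3], [4], [5], [6], [7], [8], [9]
  1-simplices (21): [0,4], [0,8], [1,2], [1,3], [1,4], [1,5], [1,6], [2,3], [2,6], [2,7], [2,8], [2,9], [3,6], [3,8], [3,9], [4,8], [4,9], [5,7], [6,7], [7,8], [8,9]
  2-simplices (12): [0,4,8], [1,2,3], [1,2,6], [1,3,6], [2,3,6], [2,3,8], [2,3,9], [2,6,7], [2,7,8], [2,8,9], [3,8,9], [4,8,9]
  3-simplices (2): [1,2,3,6], [2,3,8,9]

Hence C_0 ≅ Z^10, C_1 ≅ Z^21, C_2 ≅ Z^12, C_3 ≅ Z^2.

The boundary map ∂_1: C_1 → C_0 is given by ∂[p,q] = [q] − [p]. For instance
  ∂[0,4] = [4] − [0].
As a 10×21 matrix over Z this has rank 9, with invariant factors (1,1,1,1,1,1,1,1,1).

∂_2: C_2 → C_1 sends each 2-simplex [p,q,r] to [q,r] − [p,r] + [p,q]. For instance
  ∂[2,3,6] = [3,6] − [2,6] + [2,3],
  ∂[2,6,7] = [6,7] − [2,7] + [2,6].
The 21×12 boundary matrix has rank 10 and Smith normal form diag(1,1,1,1,1,1,1,1,1,1).

The boundary map ∂_3: C_3 → C_2 sends each 3-simplex σ to the alternating sum Σ_i (−1)^i (σ with its i-th vertex removed). For instance
  ∂[1,2,3,6] = [2,3,6] − [1,3,6] + [1,2,6] − [1,2,3],
  ∂[2,3,8,9] = [3,8,9] − [2,8,9] + [2,3,9] − [2,3,8].
As a 12×2 matrix over Z this has rank 2, with invariant factors (1,1).

Now H_k = ker ∂_k / im ∂_{k+1}, so:

  H_0: rank C_0 − rank ∂_1 = 10 − 9 = 1, and the invariant factors of ∂_1 are all 1, so H_0 ≅ Z.
  H_1: rank ker ∂_1 − rank ∂_2 = (21 − 9) − 10 = 2, and the invariant factors of ∂_2 are all 1, so H_1 ≅ Z^2.
  H_2: rank ker ∂_2 − rank ∂_3 = (12 − 10) − 2 = 0, and the invariant factors of ∂_3 are all 1, so H_2 ≅ 0.
  H_3: rank ker ∂_3 − rank ∂_4 = (2 − 2) − 0 = 0, and there is no ∂_4, so H_3 ≅ 0.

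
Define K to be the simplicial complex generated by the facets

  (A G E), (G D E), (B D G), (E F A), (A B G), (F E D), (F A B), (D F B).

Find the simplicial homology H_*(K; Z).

H_0 = Z,  H_1 = 0,  H_2 = Z.

We work with the vertex ordering A < B < D < E < F < G. The simplices of K, each written with vertices in increasing order, are:

  0-simplices (6): A, B, D, E, F, G
  1-simplices (12): AB, AE, AF, AG, BD, BF, BG, DE, DF, DG, EF, EG
  2-simplices (8): ABF, ABG, AEF, AEG, BDF, BDG, DEF, DEG

giving chain groups C_0 ≅ Z^6, C_1 ≅ Z^12, C_2 ≅ Z^8.

The boundary map ∂_1: C_1 → C_0 is given by ∂[p,q] = [q] − [p]. For instance
  ∂EF = F − E.
As a 6×12 matrix over Z this has rank 5, with invariant factors (1,1,1,1,1).

Boundary ∂_2: C_2 → C_1 maps a triangle to the signed sum of its edges. For instance
  ∂DEF = EF − DF + DE,
  ∂ABF = BF − AF + AB.
This gives a 12×8 integer matrix of rank 7; reducing to Smith normal form yields diagonal entries (1,1,1,1,1,1,1).

Now H_k = ker ∂_k / im ∂_{k+1}, so:

  H_0: rank C_0 − rank ∂_1 = 6 − 5 = 1, and the invariant factors of ∂_1 are all 1, so H_0 = Z.
  H_1: rank ker ∂_1 − rank ∂_2 = (12 − 5) − 7 = 0, and the invariant factors of ∂_2 are all 1, so H_1 = 0.
  H_2: rank ker ∂_2 − rank ∂_3 = (8 − 7) − 0 = 1, and there is no ∂_3, so H_2 = Z.

(K is a triangulation of the 2-sphere S^2.)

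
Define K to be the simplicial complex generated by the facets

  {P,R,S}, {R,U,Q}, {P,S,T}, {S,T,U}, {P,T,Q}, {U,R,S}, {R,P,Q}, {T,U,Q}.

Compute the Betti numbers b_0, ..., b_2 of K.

K has 6 vertices, 12 edges, 8 triangles.
rank ∂_0 = 0, rank ∂_1 = 5 ⇒ b_0 = 6 − 0 − 5 = 1; all invariant factors of ∂_1 are 1 so no torsion. So H_0 = Z.
rank ∂_1 = 5, rank ∂_2 = 7 ⇒ b_1 = 12 − 5 − 7 = 0; all invariant factors of ∂_2 are 1 so no torsion. So H_1 = 0.
rank ∂_2 = 7, rank ∂_3 = 0 ⇒ b_2 = 8 − 7 − 0 = 1. So H_2 = Z.

b_0 = 1, b_1 = 0, b_2 = 1.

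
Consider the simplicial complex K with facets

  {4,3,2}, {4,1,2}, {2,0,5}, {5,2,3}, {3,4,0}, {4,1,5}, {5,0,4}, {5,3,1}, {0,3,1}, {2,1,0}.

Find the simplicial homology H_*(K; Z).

Fix the vertex order 0 < 1 < 2 < 3 < 4 < 5 and write every simplex with vertices in increasing order. Then dim K = 2 and the simplices of K are:

  0-simplices (6): [0], [1], [2], [3], [4], [5]
  1-simplices (15): [0,1], [0,2], [0,3], [0,4], [0,5], [1,2], [1,3], [1,4], [1,5], [2,3], [2,4], [2,5], [3,4], [3,5], [4,5]
  2-simplices (10): [0,1,2], [0,1,3], [0,2,5], [0,3,4], [0,4,5], [1,2,4], [1,3,5], [1,4,5], [2,3,4], [2,3,5]

Hence C_0 ≅ Z^6, C_1 ≅ Z^15, C_2 ≅ Z^10.

∂_1: C_1 → C_0 is given by ∂[p,q] = [q] − [p]. For instance
  ∂[4,5] = [5] − [4].
This gives a 6×15 integer matrix of rank 5; reducing to Smith normal form yields diagonal entries (1,1,1,1,1).

Boundary ∂_2: C_2 → C_1 acts by ∂[p,q,r] = [q,r] − [p,r] + [p,q]. For instance
  ∂[0,1,3] = [1,3] − [0,3] + [0,1],
  ∂[0,3,4] = [3,4] − [0,4] + [0,3].
As a 15×10 matrix over Z this has rank 10, with invariant factors (1,1,1,1,1,1,1,1,1,2).

Now H_k = ker ∂_k / im ∂_{k+1}, so:

  H_0: rank C_0 − rank ∂_1 = 6 − 5 = 1, and the invariant factors of ∂_1 are all 1, so H_0 = Z.
  H_1: rank ker ∂_1 − rank ∂_2 = (15 − 5) − 10 = 0, and ∂_2 has invariant factor 2 > 1, so H_1 = Z_2.
  H_2: rank ker ∂_2 − rank ∂_3 = (10 − 10) − 0 = 0, and there is no ∂_3, so H_2 = 0.

As a check, the Euler characteristic is 6 − 15 + 10 = 1, which agrees with 1 − 0 + 0 = 1.

H_0 = Z,  H_1 = Z_2,  H_2 = 0.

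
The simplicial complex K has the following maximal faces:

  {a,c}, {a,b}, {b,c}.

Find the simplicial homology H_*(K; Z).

We work with the vertex ordering a < b < c. The simplices of K, each written with vertices in increasing order, are:

  0-simplices (3): a, b, c
  1-simplices (3): ab, ac, bc

so the chain groups are C_0 ≅ Z^3, C_1 ≅ Z^3.

Boundary ∂_1: C_1 → C_0 sends each edge [p,q] (with p < q) to q − p. For instance
  ∂bc = c − b.
This gives a 3×3 integer matrix of rank 2; reducing to Smith normal form yields diagonal entries (1,1).

Now H_k = ker ∂_k / im ∂_{k+1}, so:

  H_0: rank C_0 − rank ∂_1 = 3 − 2 = 1, and the invariant factors of ∂_1 are all 1, so H_0 ≅ Z.
  H_1: rank ker ∂_1 − rank ∂_2 = (3 − 2) − 0 = 1, and there is no ∂_2, so H_1 ≅ Z.

As a check, the Euler characteristic is 3 − 3 = 0, which agrees with 1 − 1 = 0.

H_0 = Z,  H_1 = Z.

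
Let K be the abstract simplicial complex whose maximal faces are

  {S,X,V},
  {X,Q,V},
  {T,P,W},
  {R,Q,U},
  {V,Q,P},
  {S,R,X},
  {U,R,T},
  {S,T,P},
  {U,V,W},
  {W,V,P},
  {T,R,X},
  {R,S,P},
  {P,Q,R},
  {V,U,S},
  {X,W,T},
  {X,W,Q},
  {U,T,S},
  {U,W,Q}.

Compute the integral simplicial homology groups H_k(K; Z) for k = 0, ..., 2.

H_0 ≅ Z,  H_1 ≅ Z ⊕ Z_2,  H_2 = 0.

Order the vertices as P < Q < R < S < T < U < V < W < X. Listing each simplex with vertices in this order, K has dimension 2 with simplices:

  0-simplices (9): P, Q, R, S, T, U, V, W, X
  1-simplices (27): PQ, PR, PS, PT, PV, PW, QR, QU, QV, QW, QX, RS, RT, RU, RX, ST, SU, SV, SX, TU, TW, TX, UV, UW, VW, VX, WX
  2-simplices (18): PQR, PQV, PRS, PST, PTW, PVW, QRU, QUW, QVX, QWX, RSX, RTU, RTX, STU, SUV, SVX, TWX, UVW

giving chain groups C_0 ≅ Z^9, C_1 ≅ Z^27, C_2 ≅ Z^18.

Boundary ∂_1: C_1 → C_0 sends each edge [p,q] (with p < q) to q − p.
The 9×27 boundary matrix has rank 8 and Smith normal form diag(1,1,1,1,1,1,1,1).

The boundary map ∂_2: C_2 → C_1 sends each 2-simplex [p,q,r] to [q,r] − [p,r] + [p,q]. For instance
  ∂PQR = QR − PR + PQ,
  ∂SUV = UV − SV + SU.
The 27×18 boundary matrix has rank 18 and Smith normal form diag(1,1,1,1,1,1,1,1,1,1,1,1,1,1,1,1,1,2).

From H_k ≅ ker(∂_k) / im(∂_{k+1}) we obtain:

  H_0: rank C_0 − rank ∂_1 = 9 − 8 = 1, and the invariant factors of ∂_1 are all 1, so H_0 ≅ Z.
  H_1: rank ker ∂_1 − rank ∂_2 = (27 − 8) − 18 = 1, and ∂_2 has invariant factor 2 > 1, so H_1 ≅ Z ⊕ Z_2.
  H_2: rank ker ∂_2 − rank ∂_3 = (18 − 18) − 0 = 0, and there is no ∂_3, so H_2 ≅ 0.

As a check, the Euler characteristic is 9 − 27 + 18 = 0, which agrees with 1 − 1 + 0 = 0.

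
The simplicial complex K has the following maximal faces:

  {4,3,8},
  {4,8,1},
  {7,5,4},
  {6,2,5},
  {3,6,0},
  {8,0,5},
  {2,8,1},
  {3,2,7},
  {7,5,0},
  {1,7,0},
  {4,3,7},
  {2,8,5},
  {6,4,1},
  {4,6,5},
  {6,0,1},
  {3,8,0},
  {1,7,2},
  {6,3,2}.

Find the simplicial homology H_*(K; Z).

H_0 = Z,  H_1 = Z^2,  H_2 = Z.

Fix the vertex order 0 < 1 < 2 < 3 < 4 < 5 < 6 < 7 < 8 and write every simplex with vertices in increasing order. Then dim K = 2 and the simplices of K are:

  0-simplices (9): [0], [1], [2], [3], [4], [5], [6], [7], [8]
  1-simplices (27): (27 of them)
  2-simplices (18): [0,1,6], [0,1,7], [0,3,6], [0,3,8], [0,5,7], [0,5,8], [1,2,7], [1,2,8], [1,4,6], [1,4,8], [2,3,6], [2,3,7], [2,5,6], [2,5,8], [3,4,7], [3,4,8], [4,5,6], [4,5,7]

so the chain groups are C_0 ≅ Z^9, C_1 ≅ Z^27, C_2 ≅ Z^18.

The boundary map ∂_1: C_1 → C_0 maps an edge to its endpoints' difference, ∂[p,q] = q − p. For instance
  ∂[5,8] = [8] − [5].
The 9×27 boundary matrix has rank 8 and Smith normal form diag(1,1,1,1,1,1,1,1).

Boundary ∂_2: C_2 → C_1 acts by ∂[p,q,r] = [q,r] − [p,r] + [p,q]. For instance
  ∂[2,3,7] = [3,7] − [2,7] + [2,3],
  ∂[0,3,8] = [3,8] − [0,8] + [0,3].
This gives a 27×18 integer matrix of rank 17; reducing to Smith normal form yields diagonal entries (1,1,1,1,1,1,1,1,1,1,1,1,1,1,1,1,1).

From H_k ≅ ker(∂_k) / im(∂_{k+1}) we obtain:

  H_0: rank C_0 − rank ∂_1 = 9 − 8 = 1, and the invariant factors of ∂_1 are all 1, so H_0 = Z.
  H_1: rank ker ∂_1 − rank ∂_2 = (27 − 8) − 17 = 2, and the invariant factors of ∂_2 are all 1, so H_1 = Z^2.
  H_2: rank ker ∂_2 − rank ∂_3 = (18 − 17) − 0 = 1, and there is no ∂_3, so H_2 = Z.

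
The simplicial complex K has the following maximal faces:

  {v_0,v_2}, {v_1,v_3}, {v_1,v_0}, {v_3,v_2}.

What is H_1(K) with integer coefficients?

H_1 = Z.

K has 4 vertices, 4 edges.
rank ∂_1 = 3, rank ∂_2 = 0 ⇒ b_1 = 4 − 3 − 0 = 1. So H_1 ≅ Z.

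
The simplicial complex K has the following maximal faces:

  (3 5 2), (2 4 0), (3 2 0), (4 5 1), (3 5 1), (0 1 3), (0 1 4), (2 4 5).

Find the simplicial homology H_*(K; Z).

Order the vertices as 0 < 1 < 2 < 3 < 4 < 5. Listing each simplex with vertices in this order, K has dimension 2 with simplices:

  0-simplices (6): [0], [1], [2], [3], [4], [5]
  1-simplices (12): [0,1], [0,2], [0,3], [0,4], [1,3], [1,4], [1,5], [2,3], [2,4], [2,5], [3,5], [4,5]
  2-simplices (8): [0,1,3], [0,1,4], [0,2,3], [0,2,4], [1,3,5], [1,4,5], [2,3,5], [2,4,5]

giving chain groups C_0 ≅ Z^6, C_1 ≅ Z^12, C_2 ≅ Z^8.

The boundary map ∂_1: C_1 → C_0 sends each edge [p,q] (with p < q) to q − p.
This gives a 6×12 integer matrix of rank 5; reducing to Smith normal form yields diagonal entries (1,1,1,1,1).

∂_2: C_2 → C_1 sends each 2-simplex [p,q,r] to [q,r] − [p,r] + [p,q]. For instance
  ∂[2,3,5] = [3,5] − [2,5] + [2,3],
  ∂[1,3,5] = [3,5] − [1,5] + [1,3].
As a 12×8 matrix over Z this has rank 7, with invariant factors (1,1,1,1,1,1,1).

Reading off H_k = ker ∂_k / im ∂_{k+1}:

  H_0: rank C_0 − rank ∂_1 = 6 − 5 = 1, and the invariant factors of ∂_1 are all 1, so H_0 = Z.
  H_1: rank ker ∂_1 − rank ∂_2 = (12 − 5) − 7 = 0, and the invariant factors of ∂_2 are all 1, so H_1 = 0.
  H_2: rank ker ∂_2 − rank ∂_3 = (8 − 7) − 0 = 1, and there is no ∂_3, so H_2 = Z.

As a check, the Euler characteristic is 6 − 12 + 8 = 2, which agrees with 1 − 0 + 1 = 2.

H_0 ≅ Z,  H_1 = 0,  H_2 ≅ Z.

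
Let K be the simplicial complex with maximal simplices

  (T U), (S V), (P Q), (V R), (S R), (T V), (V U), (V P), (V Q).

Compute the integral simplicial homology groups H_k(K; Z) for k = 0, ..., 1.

K has 7 vertices, 9 edges.
rank ∂_0 = 0, rank ∂_1 = 6 ⇒ b_0 = 7 − 0 − 6 = 1; all invariant factors of ∂_1 are 1 so no torsion. So H_0 ≅ Z.
rank ∂_1 = 6, rank ∂_2 = 0 ⇒ b_1 = 9 − 6 − 0 = 3. So H_1 ≅ Z^3.

H_0 = Z,  H_1 = Z^3.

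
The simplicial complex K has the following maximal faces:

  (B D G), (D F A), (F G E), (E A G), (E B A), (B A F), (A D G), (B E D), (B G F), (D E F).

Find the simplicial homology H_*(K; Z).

Fix the vertex order A < B < D < E < F < G and write every simplex with vertices in increasing order. Then dim K = 2 and the simplices of K are:

  0-simplices (6): A, B, D, E, F, G
  1-simplices (15): AB, AD, AE, AF, AG, BD, BE, BF, BG, DE, DF, DG, EF, EG, FG
  2-simplices (10): ABE, ABF, ADF, ADG, AEG, BDE, BDG, BFG, DEF, EFG

giving chain groups C_0 ≅ Z^6, C_1 ≅ Z^15, C_2 ≅ Z^10.

The boundary map ∂_1: C_1 → C_0 sends each edge [p,q] (with p < q) to q − p. For instance
  ∂AG = G − A.
As a 6×15 matrix over Z this has rank 5, with invariant factors (1,1,1,1,1).

∂_2: C_2 → C_1 maps a triangle to the signed sum of its edges. For instance
  ∂AEG = EG − AG + AE,
  ∂ABF = BF − AF + AB.
As a 15×10 matrix over Z this has rank 10, with invariant factors (1,1,1,1,1,1,1,1,1,2).

Now H_k = ker ∂_k / im ∂_{k+1}, so:

  H_0: rank C_0 − rank ∂_1 = 6 − 5 = 1, and the invariant factors of ∂_1 are all 1, so H_0 ≅ Z.
  H_1: rank ker ∂_1 − rank ∂_2 = (15 − 5) − 10 = 0, and ∂_2 has invariant factor 2 > 1, so H_1 ≅ Z/2.
  H_2: rank ker ∂_2 − rank ∂_3 = (10 − 10) − 0 = 0, and there is no ∂_3, so H_2 ≅ 0.

(K is a triangulation of the real projective plane RP^2.)

H_0 = Z,  H_1 = Z/2,  H_2 = 0.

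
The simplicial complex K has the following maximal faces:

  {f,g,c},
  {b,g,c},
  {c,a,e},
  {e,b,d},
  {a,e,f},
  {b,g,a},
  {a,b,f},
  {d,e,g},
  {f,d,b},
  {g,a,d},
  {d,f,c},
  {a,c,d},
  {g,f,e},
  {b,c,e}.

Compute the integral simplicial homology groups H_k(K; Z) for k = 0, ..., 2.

H_0 ≅ Z,  H_1 ≅ Z^2,  H_2 ≅ Z.

K has 7 vertices, 21 edges, 14 triangles.
rank ∂_0 = 0, rank ∂_1 = 6 ⇒ b_0 = 7 − 0 − 6 = 1; all invariant factors of ∂_1 are 1 so no torsion. So H_0 = Z.
rank ∂_1 = 6, rank ∂_2 = 13 ⇒ b_1 = 21 − 6 − 13 = 2; all invariant factors of ∂_2 are 1 so no torsion. So H_1 = Z^2.
rank ∂_2 = 13, rank ∂_3 = 0 ⇒ b_2 = 14 − 13 − 0 = 1. So H_2 = Z.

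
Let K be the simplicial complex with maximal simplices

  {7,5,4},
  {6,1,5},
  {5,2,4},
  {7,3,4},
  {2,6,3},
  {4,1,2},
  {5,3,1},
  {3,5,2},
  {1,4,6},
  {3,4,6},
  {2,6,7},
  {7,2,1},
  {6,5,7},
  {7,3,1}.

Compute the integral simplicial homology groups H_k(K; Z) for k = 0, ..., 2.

K has 7 vertices, 21 edges, 14 triangles.
rank ∂_0 = 0, rank ∂_1 = 6 ⇒ b_0 = 7 − 0 − 6 = 1; all invariant factors of ∂_1 are 1 so no torsion. So H_0 = Z.
rank ∂_1 = 6, rank ∂_2 = 13 ⇒ b_1 = 21 − 6 − 13 = 2; all invariant factors of ∂_2 are 1 so no torsion. So H_1 = Z^2.
rank ∂_2 = 13, rank ∂_3 = 0 ⇒ b_2 = 14 − 13 − 0 = 1. So H_2 = Z.

H_0 = Z,  H_1 = Z^2,  H_2 = Z.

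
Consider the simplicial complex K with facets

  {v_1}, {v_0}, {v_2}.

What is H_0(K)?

Order the vertices as v_0 < v_1 < v_2. Listing each simplex with vertices in this order, K has dimension 0 with simplices:

  0-simplices (3): [v_0], [v_1], [v_2]

giving chain groups C_0 ≅ Z^3.

Reading off H_k = ker ∂_k / im ∂_{k+1}:

  H_0: rank C_0 − rank ∂_1 = 3 − 0 = 3, and there is no ∂_1, so H_0 = Z^3.

(K is a triangulation of a set of 3 points.)

H_0 ≅ Z^3.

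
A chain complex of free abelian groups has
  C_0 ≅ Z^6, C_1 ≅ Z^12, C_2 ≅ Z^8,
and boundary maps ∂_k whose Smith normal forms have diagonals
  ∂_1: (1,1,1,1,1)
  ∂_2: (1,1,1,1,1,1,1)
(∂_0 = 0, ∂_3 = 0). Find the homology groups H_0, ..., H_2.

H_0: b_0 = 6 − 0 − 5 = 1; torsion from ∂_1 factors > 1: none. So H_0 ≅ Z.
H_1: b_1 = 12 − 5 − 7 = 0; torsion from ∂_2 factors > 1: none. So H_1 ≅ 0.
H_2: b_2 = 8 − 7 − 0 = 1; torsion from ∂_3 factors > 1: none. So H_2 ≅ Z.

H_0 ≅ Z,  H_1 = 0,  H_2 ≅ Z.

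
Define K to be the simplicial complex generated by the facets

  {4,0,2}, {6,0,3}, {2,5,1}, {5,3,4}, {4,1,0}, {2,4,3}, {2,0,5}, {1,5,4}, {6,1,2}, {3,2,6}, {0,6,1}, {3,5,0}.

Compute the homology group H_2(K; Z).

K has 7 vertices, 18 edges, 12 triangles.
rank ∂_2 = 12, rank ∂_3 = 0 ⇒ b_2 = 12 − 12 − 0 = 0. So H_2 = 0.

H_2 = 0.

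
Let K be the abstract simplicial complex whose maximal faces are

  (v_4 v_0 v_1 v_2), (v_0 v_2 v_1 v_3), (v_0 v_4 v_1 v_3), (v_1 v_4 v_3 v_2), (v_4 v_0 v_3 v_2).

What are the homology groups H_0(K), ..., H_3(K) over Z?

H_0 ≅ Z,  H_1 = 0,  H_2 = 0,  H_3 ≅ Z.

We work with the vertex ordering v_0 < v_1 < v_2 < v_3 < v_4. The simplices of K, each written with vertices in increasing order, are:

  0-simplices (5): [v_0], [v_1], [v_2], [v_3], [v_4]
  1-simplices (10): [v_0,v_1], [v_0,v_2], [v_0,v_3], [v_0,v_4], [v_1,v_2], [v_1,v_3], [v_1,v_4], [v_2,v_3], [v_2,v_4], [v_3,v_4]
  2-simplices (10): [v_0,v_1,v_2], [v_0,v_1,v_3], [v_0,v_1,v_4], [v_0,v_2,v_3], [v_0,v_2,v_4], [v_0,v_3,v_4], [v_1,v_2,v_3], [v_1,v_2,v_4], [v_1,v_3,v_4], [v_2,v_3,v_4]
  3-simplices (5): [v_0,v_1,v_2,v_3], [v_0,v_1,v_2,v_4], [v_0,v_1,v_3,v_4], [v_0,v_2,v_3,v_4], [v_1,v_2,v_3,v_4]

Hence C_0 ≅ Z^5, C_1 ≅ Z^10, C_2 ≅ Z^10, C_3 ≅ Z^5.

∂_1: C_1 → C_0 is given by ∂[p,q] = [q] − [p]. For instance
  ∂[v_2,v_4] = [v_4] − [v_2].
The resulting 5×10 matrix has rank 4, and its Smith normal form has invariant factors (1,1,1,1).

The boundary map ∂_2: C_2 → C_1 acts by ∂[p,q,r] = [q,r] − [p,r] + [p,q]. For instance
  ∂[v_1,v_2,v_3] = [v_2,v_3] − [v_1,v_3] + [v_1,v_2],
  ∂[v_0,v_3,v_4] = [v_3,v_4] − [v_0,v_4] + [v_0,v_3].
This gives a 10×10 integer matrix of rank 6; reducing to Smith normal form yields diagonal entries (1,1,1,1,1,1).

∂_3: C_3 → C_2 sends each 3-simplex σ to the alternating sum Σ_i (−1)^i (σ with its i-th vertex removed). For instance
  ∂[v_0,v_2,v_3,v_4] = [v_2,v_3,v_4] − [v_0,v_3,v_4] + [v_0,v_2,v_4] − [v_0,v_2,v_3],
  ∂[v_0,v_1,v_3,v_4] = [v_1,v_3,v_4] − [v_0,v_3,v_4] + [v_0,v_1,v_4] − [v_0,v_1,v_3].
This gives a 10×5 integer matrix of rank 4; reducing to Smith normal form yields diagonal entries (1,1,1,1).

Now H_k = ker ∂_k / im ∂_{k+1}, so:

  H_0: rank C_0 − rank ∂_1 = 5 − 4 = 1, and the invariant factors of ∂_1 are all 1, so H_0 = Z.
  H_1: rank ker ∂_1 − rank ∂_2 = (10 − 4) − 6 = 0, and the invariant factors of ∂_2 are all 1, so H_1 = 0.
  H_2: rank ker ∂_2 − rank ∂_3 = (10 − 6) − 4 = 0, and the invariant factors of ∂_3 are all 1, so H_2 = 0.
  H_3: rank ker ∂_3 − rank ∂_4 = (5 − 4) − 0 = 1, and there is no ∂_4, so H_3 = Z.

As a check, the Euler characteristic is 5 − 10 + 10 − 5 = 0, which agrees with 1 − 0 + 0 − 1 = 0.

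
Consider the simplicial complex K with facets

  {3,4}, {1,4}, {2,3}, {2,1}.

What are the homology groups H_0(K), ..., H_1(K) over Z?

Take the total order 1 < 2 < 3 < 4 on the vertex set. Then K (dimension 1) consists of the simplices:

  0-simplices (4): [1], [2], [3], [4]
  1-simplices (4): [1,2], [1,4], [2,3], [3,4]

Hence C_0 ≅ Z^4, C_1 ≅ Z^4.

∂_1: C_1 → C_0 is given by ∂[p,q] = [q] − [p].
The 4×4 boundary matrix has rank 3 and Smith normal form diag(1,1,1).

Computing H_k = (kernel of ∂_k) / (image of ∂_{k+1}):

  H_0: rank C_0 − rank ∂_1 = 4 − 3 = 1, and the invariant factors of ∂_1 are all 1, so H_0 = Z.
  H_1: rank ker ∂_1 − rank ∂_2 = (4 − 3) − 0 = 1, and there is no ∂_2, so H_1 = Z.

As a check, the Euler characteristic is 4 − 4 = 0, which agrees with 1 − 1 = 0.

H_0 = Z,  H_1 = Z.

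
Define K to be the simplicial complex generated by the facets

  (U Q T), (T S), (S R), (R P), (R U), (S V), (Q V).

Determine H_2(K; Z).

Fix the vertex order P < Q < R < S < T < U < V and write every simplex with vertices in increasing order. Then dim K = 2 and the simplices of K are:

  0-simplices (7): P, Q, R, S, T, U, V
  1-simplices (9): PR, QT, QU, QV, RS, RU, ST, SV, TU
  2-simplices (1): QTU

giving chain groups C_0 ≅ Z^7, C_1 ≅ Z^9, C_2 ≅ Z^1.

∂_1: C_1 → C_0 maps an edge to its endpoints' difference, ∂[p,q] = q − p.
As a 7×9 matrix over Z this has rank 6, with invariant factors (1,1,1,1,1,1).

Boundary ∂_2: C_2 → C_1 sends each 2-simplex [p,q,r] to [q,r] − [p,r] + [p,q]. For instance
  ∂QTU = TU − QU + QT.
The resulting 9×1 matrix has rank 1, and its Smith normal form has invariant factors (1).

Reading off H_k = ker ∂_k / im ∂_{k+1}:

  H_2: rank ker ∂_2 − rank ∂_3 = (1 − 1) − 0 = 0, and there is no ∂_3, so H_2 ≅ 0.

H_2 ≅ 0.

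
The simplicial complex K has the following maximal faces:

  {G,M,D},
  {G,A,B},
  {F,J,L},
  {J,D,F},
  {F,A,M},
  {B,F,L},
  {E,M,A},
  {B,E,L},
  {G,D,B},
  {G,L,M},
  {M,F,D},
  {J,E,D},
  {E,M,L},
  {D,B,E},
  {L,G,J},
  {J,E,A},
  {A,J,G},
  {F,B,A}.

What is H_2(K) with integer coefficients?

H_2 = Z.

Order the vertices as A < B < D < E < F < G < J < L < M. Listing each simplex with vertices in this order, K has dimension 2 with simplices:

  0-simplices (9): A, B, D, E, F, G, J, L, M
  1-simplices (27): AB, AE, AF, AG, AJ, AM, BD, BE, BF, BG, BL, DE, DF, DG, DJ, DM, EJ, EL, EM, FJ, FL, FM, GJ, GL, GM, JL, LM
  2-simplices (18): ABF, ABG, AEJ, AEM, AFM, AGJ, BDE, BDG, BEL, BFL, DEJ, DFJ, DFM, DGM, ELM, FJL, GJL, GLM

giving chain groups C_0 ≅ Z^9, C_1 ≅ Z^27, C_2 ≅ Z^18.

Boundary ∂_1: C_1 → C_0 maps an edge to its endpoints' difference, ∂[p,q] = q − p. For instance
  ∂DF = F − D.
The resulting 9×27 matrix has rank 8, and its Smith normal form has invariant factors (1,1,1,1,1,1,1,1).

The boundary map ∂_2: C_2 → C_1 maps a triangle to the signed sum of its edges. For instance
  ∂AEM = EM − AM + AE,
  ∂AFM = FM − AM + AF.
The resulting 27×18 matrix has rank 17, and its Smith normal form has invariant factors (1,1,1,1,1,1,1,1,1,1,1,1,1,1,1,1,1).

Now H_k = ker ∂_k / im ∂_{k+1}, so:

  H_2: rank ker ∂_2 − rank ∂_3 = (18 − 17) − 0 = 1, and there is no ∂_3, so H_2 = Z.

(K is a triangulation of the torus T^2.)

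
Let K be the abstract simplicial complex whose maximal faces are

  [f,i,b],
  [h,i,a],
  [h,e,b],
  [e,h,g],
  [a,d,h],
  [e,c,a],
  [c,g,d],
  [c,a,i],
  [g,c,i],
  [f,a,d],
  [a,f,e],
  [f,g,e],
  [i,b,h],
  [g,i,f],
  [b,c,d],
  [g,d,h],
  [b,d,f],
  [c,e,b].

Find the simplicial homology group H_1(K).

K has 9 vertices, 27 edges, 18 triangles.
rank ∂_1 = 8, rank ∂_2 = 17 ⇒ b_1 = 27 − 8 − 17 = 2; all invariant factors of ∂_2 are 1 so no torsion. So H_1 ≅ Z^2.

H_1 ≅ Z^2.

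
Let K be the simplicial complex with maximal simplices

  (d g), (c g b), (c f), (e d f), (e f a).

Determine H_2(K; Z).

Take the total order a < b < c < d < e < f < g on the vertex set. Then K (dimension 2) consists of the simplices:

  0-simplices (7): a, b, c, d, e, f, g
  1-simplices (10): ae, af, bc, bg, cf, cg, de, df, dg, ef
  2-simplices (3): aef, bcg, def

giving chain groups C_0 ≅ Z^7, C_1 ≅ Z^10, C_2 ≅ Z^3.

Boundary ∂_1: C_1 → C_0 sends each edge [p,q] (with p < q) to q − p.
The 7×10 boundary matrix has rank 6 and Smith normal form diag(1,1,1,1,1,1).

The boundary map ∂_2: C_2 → C_1 acts by ∂[p,q,r] = [q,r] − [p,r] + [p,q]. For instance
  ∂aef = ef − af + ae,
  ∂def = ef − df + de.
The 10×3 boundary matrix has rank 3 and Smith normal form diag(1,1,1).

Reading off H_k = ker ∂_k / im ∂_{k+1}:

  H_2: rank ker ∂_2 − rank ∂_3 = (3 − 3) − 0 = 0, and there is no ∂_3, so H_2 ≅ 0.

H_2 ≅ 0.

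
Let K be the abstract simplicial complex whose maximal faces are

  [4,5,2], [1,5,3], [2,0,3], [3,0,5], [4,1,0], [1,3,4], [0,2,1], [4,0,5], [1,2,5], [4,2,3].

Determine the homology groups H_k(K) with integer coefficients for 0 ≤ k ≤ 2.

H_0 = Z,  H_1 = Z/2,  H_2 = 0.

K has 6 vertices, 15 edges, 10 triangles.
rank ∂_0 = 0, rank ∂_1 = 5 ⇒ b_0 = 6 − 0 − 5 = 1; all invariant factors of ∂_1 are 1 so no torsion. So H_0 = Z.
rank ∂_1 = 5, rank ∂_2 = 10 ⇒ b_1 = 15 − 5 − 10 = 0; ∂_2 has invariant factor(s) [2] giving torsion. So H_1 = Z/2.
rank ∂_2 = 10, rank ∂_3 = 0 ⇒ b_2 = 10 − 10 − 0 = 0. So H_2 = 0.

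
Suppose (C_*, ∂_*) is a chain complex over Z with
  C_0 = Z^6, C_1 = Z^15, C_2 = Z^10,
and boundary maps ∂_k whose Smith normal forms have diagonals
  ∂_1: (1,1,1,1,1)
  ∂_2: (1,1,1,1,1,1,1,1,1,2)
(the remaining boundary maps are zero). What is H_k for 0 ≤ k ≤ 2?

H_0 ≅ Z,  H_1 ≅ Z_2,  H_2 = 0.

H_0: b_0 = 6 − 0 − 5 = 1; torsion from ∂_1 factors > 1: none. So H_0 ≅ Z.
H_1: b_1 = 15 − 5 − 10 = 0; torsion from ∂_2 factors > 1: [2]. So H_1 ≅ Z_2.
H_2: b_2 = 10 − 10 − 0 = 0; torsion from ∂_3 factors > 1: none. So H_2 ≅ 0.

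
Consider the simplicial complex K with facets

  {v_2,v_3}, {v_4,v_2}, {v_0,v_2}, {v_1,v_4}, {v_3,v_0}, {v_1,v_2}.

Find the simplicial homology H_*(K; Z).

Take the total order v_0 < v_1 < v_2 < v_3 < v_4 on the vertex set. Then K (dimension 1) consists of the simplices:

  0-simplices (5): [v_0], [v_1], [v_2], [v_3], [v_4]
  1-simplices (6): [v_0,v_2], [v_0,v_3], [v_1,v_2], [v_1,v_4], [v_2,v_3], [v_2,v_4]

giving chain groups C_0 ≅ Z^5, C_1 ≅ Z^6.

∂_1: C_1 → C_0 sends each edge [p,q] (with p < q) to q − p.
The resulting 5×6 matrix has rank 4, and its Smith normal form has invariant factors (1,1,1,1).

Computing H_k = (kernel of ∂_k) / (image of ∂_{k+1}):

  H_0: rank C_0 − rank ∂_1 = 5 − 4 = 1, and the invariant factors of ∂_1 are all 1, so H_0 ≅ Z.
  H_1: rank ker ∂_1 − rank ∂_2 = (6 − 4) − 0 = 2, and there is no ∂_2, so H_1 ≅ Z^2.

(K is a triangulation of a wedge of 2 circles.)

H_0 ≅ Z,  H_1 ≅ Z^2.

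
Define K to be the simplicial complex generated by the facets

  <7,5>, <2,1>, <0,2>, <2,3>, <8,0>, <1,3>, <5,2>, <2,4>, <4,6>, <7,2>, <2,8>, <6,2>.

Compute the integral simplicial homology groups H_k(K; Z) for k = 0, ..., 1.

H_0 = Z,  H_1 = Z^4.

We work with the vertex ordering 0 < 1 < 2 < 3 < 4 < 5 < 6 < 7 < 8. The simplices of K, each written with vertices in increasing order, are:

  0-simplices (9): [0], [1], [2], [3], [4], [5], [6], [7], [8]
  1-simplices (12): [0,2], [0,8], [1,2], [1,3], [2,3], [2,4], [2,5], [2,6], [2,7], [2,8], [4,6], [5,7]

so the chain groups are C_0 ≅ Z^9, C_1 ≅ Z^12.

Boundary ∂_1: C_1 → C_0 sends each edge [p,q] (with p < q) to q − p.
The resulting 9×12 matrix has rank 8, and its Smith normal form has invariant factors (1,1,1,1,1,1,1,1).

From H_k ≅ ker(∂_k) / im(∂_{k+1}) we obtain:

  H_0: rank C_0 − rank ∂_1 = 9 − 8 = 1, and the invariant factors of ∂_1 are all 1, so H_0 ≅ Z.
  H_1: rank ker ∂_1 − rank ∂_2 = (12 − 8) − 0 = 4, and there is no ∂_2, so H_1 ≅ Z^4.

As a check, the Euler characteristic is 9 − 12 = -3, which agrees with 1 − 4 = -3.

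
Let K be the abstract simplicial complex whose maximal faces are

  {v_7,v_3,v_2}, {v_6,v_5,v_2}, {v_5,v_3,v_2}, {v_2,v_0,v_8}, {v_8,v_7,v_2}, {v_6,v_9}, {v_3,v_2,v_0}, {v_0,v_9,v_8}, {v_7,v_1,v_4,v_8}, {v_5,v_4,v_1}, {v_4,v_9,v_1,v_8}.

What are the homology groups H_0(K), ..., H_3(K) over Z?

H_0 ≅ Z,  H_1 ≅ Z^2,  H_2 = 0,  H_3 = 0.

K has 10 vertices, 24 edges, 15 triangles, 2 3-simplices.
rank ∂_0 = 0, rank ∂_1 = 9 ⇒ b_0 = 10 − 0 − 9 = 1; all invariant factors of ∂_1 are 1 so no torsion. So H_0 ≅ Z.
rank ∂_1 = 9, rank ∂_2 = 13 ⇒ b_1 = 24 − 9 − 13 = 2; all invariant factors of ∂_2 are 1 so no torsion. So H_1 ≅ Z^2.
rank ∂_2 = 13, rank ∂_3 = 2 ⇒ b_2 = 15 − 13 − 2 = 0; all invariant factors of ∂_3 are 1 so no torsion. So H_2 ≅ 0.
rank ∂_3 = 2, rank ∂_4 = 0 ⇒ b_3 = 2 − 2 − 0 = 0. So H_3 ≅ 0.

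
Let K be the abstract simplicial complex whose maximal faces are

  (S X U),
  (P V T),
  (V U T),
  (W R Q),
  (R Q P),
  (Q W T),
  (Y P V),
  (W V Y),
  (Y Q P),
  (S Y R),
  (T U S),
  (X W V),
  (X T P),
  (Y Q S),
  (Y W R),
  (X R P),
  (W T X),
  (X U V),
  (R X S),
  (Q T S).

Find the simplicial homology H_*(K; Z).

Take the total order P < Q < R < S < T < U < V < W < X < Y on the vertex set. Then K (dimension 2) consists of the simplices:

  0-simplices (10): P, Q, R, S, T, U, V, W, X, Y
  1-simplices (30): PQ, PR, PT, PV, PX, PY, QR, QS, QT, QW, QY, RS, RW, RX, RY, ST, SU, SX, SY, TU, TV, TW, TX, UV, UX, VW, VX, VY, WX, WY
  2-simplices (20): PQR, PQY, PRX, PTV, PTX, PVY, QRW, QST, QSY, QTW, RSX, RSY, RWY, STU, SUX, TUV, TWX, UVX, VWX, VWY

so the chain groups are C_0 ≅ Z^10, C_1 ≅ Z^30, C_2 ≅ Z^20.

The boundary map ∂_1: C_1 → C_0 maps an edge to its endpoints' difference, ∂[p,q] = q − p.
As a 10×30 matrix over Z this has rank 9, with invariant factors (1,1,1,1,1,1,1,1,1).

Boundary ∂_2: C_2 → C_1 acts by ∂[p,q,r] = [q,r] − [p,r] + [p,q]. For instance
  ∂QTW = TW − QW + QT,
  ∂QRW = RW − QW + QR.
This gives a 30×20 integer matrix of rank 20; reducing to Smith normal form yields diagonal entries (1,1,1,1,1,1,1,1,1,1,1,1,1,1,1,1,1,1,1,2).

Now H_k = ker ∂_k / im ∂_{k+1}, so:

  H_0: rank C_0 − rank ∂_1 = 10 − 9 = 1, and the invariant factors of ∂_1 are all 1, so H_0 = Z.
  H_1: rank ker ∂_1 − rank ∂_2 = (30 − 9) − 20 = 1, and ∂_2 has invariant factor 2 > 1, so H_1 = Z ⊕ Z/2Z.
  H_2: rank ker ∂_2 − rank ∂_3 = (20 − 20) − 0 = 0, and there is no ∂_3, so H_2 = 0.

H_0 ≅ Z,  H_1 ≅ Z ⊕ Z/2Z,  H_2 = 0.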